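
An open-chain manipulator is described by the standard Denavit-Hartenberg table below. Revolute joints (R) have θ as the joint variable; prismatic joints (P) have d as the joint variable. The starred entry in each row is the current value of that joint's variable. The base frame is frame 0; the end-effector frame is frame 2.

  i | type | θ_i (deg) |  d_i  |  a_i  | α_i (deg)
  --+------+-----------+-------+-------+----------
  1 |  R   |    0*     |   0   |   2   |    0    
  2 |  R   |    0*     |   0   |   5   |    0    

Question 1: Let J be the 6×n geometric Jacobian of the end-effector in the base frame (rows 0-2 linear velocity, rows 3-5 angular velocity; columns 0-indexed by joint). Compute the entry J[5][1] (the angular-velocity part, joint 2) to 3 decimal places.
1.000

axis z_1 = (0.0000,0.0000,1.0000); lever o_n−o_1 = (5.0000,0.0000,0.0000)
cross product → J_v[:, 1] = (0.0000,5.0000,0.0000)
J_ω[:, 1] = z_1
entry J[5][1] = 1.0000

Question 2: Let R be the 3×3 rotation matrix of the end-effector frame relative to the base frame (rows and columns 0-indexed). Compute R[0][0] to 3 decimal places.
End-effector x-axis (col 0 of R) = (1.0000,0.0000,0.0000)
R[0][0] = 1.0000

1.000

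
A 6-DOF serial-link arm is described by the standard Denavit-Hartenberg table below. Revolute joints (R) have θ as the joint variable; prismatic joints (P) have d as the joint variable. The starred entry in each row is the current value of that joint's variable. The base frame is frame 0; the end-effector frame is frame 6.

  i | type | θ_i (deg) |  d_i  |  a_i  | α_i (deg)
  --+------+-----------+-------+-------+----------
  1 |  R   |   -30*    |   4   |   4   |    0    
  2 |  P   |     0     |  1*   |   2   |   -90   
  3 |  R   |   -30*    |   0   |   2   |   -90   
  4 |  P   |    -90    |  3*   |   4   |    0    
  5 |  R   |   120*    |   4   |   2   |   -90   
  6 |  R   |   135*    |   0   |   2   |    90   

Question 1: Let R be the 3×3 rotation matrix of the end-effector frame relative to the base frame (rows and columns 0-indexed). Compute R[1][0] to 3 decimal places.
0.748

End-effector x-axis (col 0 of R) = (-0.5887,0.7481,0.3062)
R[1][0] = 0.7481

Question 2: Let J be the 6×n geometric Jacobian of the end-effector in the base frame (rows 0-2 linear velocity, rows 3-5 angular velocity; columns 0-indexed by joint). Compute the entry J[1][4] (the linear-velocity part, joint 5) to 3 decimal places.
axis z_4 = (0.4330,-0.2500,-0.8660); lever o_n−o_4 = (1.3537,-1.1198,-1.9857)
cross product → J_v[:, 4] = (-0.4733,-0.3125,-0.1464)
J_ω[:, 4] = z_4
entry J[1][4] = -0.3125

-0.313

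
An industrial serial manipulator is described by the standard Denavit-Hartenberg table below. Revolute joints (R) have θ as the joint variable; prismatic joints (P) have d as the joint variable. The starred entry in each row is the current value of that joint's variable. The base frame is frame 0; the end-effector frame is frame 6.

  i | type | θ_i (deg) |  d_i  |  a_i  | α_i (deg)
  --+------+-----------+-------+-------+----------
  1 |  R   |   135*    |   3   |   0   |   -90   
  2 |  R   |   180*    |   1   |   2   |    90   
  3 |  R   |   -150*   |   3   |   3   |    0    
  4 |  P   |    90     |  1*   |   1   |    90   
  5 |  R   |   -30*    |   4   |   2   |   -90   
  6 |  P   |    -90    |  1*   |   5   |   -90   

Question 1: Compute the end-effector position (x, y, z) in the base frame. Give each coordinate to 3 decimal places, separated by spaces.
0.723 10.306 -0.866

after link 1: o_1 = (0.0000, 0.0000, 3.0000)
after link 2: o_2 = (0.7071, -2.1213, 3.0000)
after link 3: o_3 = (-0.0694, 0.7765, 0.0000)
after link 4: o_4 = (0.8966, 1.0353, -1.0000)
after link 5: o_5 = (1.5343, 5.3473, -0.0000)
after link 6: o_6 = (0.7232, 10.3063, -0.8660)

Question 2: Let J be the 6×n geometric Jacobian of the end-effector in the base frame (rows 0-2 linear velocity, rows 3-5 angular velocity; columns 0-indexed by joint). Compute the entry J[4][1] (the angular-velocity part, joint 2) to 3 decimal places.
axis z_1 = (-0.7071,-0.7071,0.0000); lever o_n−o_1 = (0.7232,10.3063,-3.8660)
cross product → J_v[:, 1] = (2.7337,-2.7337,-6.7763)
J_ω[:, 1] = z_1
entry J[4][1] = -0.7071

-0.707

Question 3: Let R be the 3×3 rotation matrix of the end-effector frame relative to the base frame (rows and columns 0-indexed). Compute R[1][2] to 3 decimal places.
End-effector z-axis (col 2 of R) = (0.8365,0.2241,0.5000)
R[1][2] = 0.2241

0.224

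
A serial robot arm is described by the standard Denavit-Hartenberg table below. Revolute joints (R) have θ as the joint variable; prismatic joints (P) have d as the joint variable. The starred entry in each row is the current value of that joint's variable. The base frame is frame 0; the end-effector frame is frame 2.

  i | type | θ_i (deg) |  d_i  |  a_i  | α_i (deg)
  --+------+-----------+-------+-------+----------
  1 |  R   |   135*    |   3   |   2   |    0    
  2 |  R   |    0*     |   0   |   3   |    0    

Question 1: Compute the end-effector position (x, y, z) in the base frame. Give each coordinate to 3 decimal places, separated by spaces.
-3.536 3.536 3.000

after link 1: o_1 = (-1.4142, 1.4142, 3.0000)
after link 2: o_2 = (-3.5355, 3.5355, 3.0000)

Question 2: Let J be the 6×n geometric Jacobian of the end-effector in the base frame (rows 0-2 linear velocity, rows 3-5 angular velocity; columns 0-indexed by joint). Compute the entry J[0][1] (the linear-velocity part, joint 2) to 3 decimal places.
-2.121

axis z_1 = (0.0000,0.0000,1.0000); lever o_n−o_1 = (-2.1213,2.1213,0.0000)
cross product → J_v[:, 1] = (-2.1213,-2.1213,0.0000)
J_ω[:, 1] = z_1
entry J[0][1] = -2.1213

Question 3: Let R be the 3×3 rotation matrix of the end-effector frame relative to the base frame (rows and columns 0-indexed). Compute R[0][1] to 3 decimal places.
-0.707

End-effector y-axis (col 1 of R) = (-0.7071,-0.7071,0.0000)
R[0][1] = -0.7071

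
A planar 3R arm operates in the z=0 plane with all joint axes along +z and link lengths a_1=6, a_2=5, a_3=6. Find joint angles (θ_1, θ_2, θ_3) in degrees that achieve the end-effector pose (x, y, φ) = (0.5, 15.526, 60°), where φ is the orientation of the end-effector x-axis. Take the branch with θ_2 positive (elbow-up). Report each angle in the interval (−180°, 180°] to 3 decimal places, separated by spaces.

89.995 30.011 -60.006

wrist centre = target − a_3·(cos φ, sin φ) = (-2.5000, 10.3298)
cos θ_2 = (112.9558−6²−5²)/(2·6·5) = 0.8659; θ_2 = 30.0110° (elbow-up)
β = atan2(10.3298,-2.5000) = 103.6050°; ψ = atan2(2.5008,10.3296) = 13.6096°
θ_1 = β − ψ = 89.9954°
θ_3 = φ − θ_1 − θ_2 = -60.0064° (wrapped to (-180°,180°])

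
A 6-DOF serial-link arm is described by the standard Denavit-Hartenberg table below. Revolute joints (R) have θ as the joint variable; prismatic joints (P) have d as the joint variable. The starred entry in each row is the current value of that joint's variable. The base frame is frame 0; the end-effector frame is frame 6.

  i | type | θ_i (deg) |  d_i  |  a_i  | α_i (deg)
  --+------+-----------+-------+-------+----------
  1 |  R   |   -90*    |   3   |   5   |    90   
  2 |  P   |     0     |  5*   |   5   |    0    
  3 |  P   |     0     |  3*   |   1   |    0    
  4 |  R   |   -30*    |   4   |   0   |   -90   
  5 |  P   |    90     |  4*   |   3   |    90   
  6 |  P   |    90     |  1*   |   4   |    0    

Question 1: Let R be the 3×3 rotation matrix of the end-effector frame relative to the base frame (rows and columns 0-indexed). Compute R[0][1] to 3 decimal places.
End-effector y-axis (col 1 of R) = (-1.0000,-0.0000,0.0000)
R[0][1] = -1.0000

-1.000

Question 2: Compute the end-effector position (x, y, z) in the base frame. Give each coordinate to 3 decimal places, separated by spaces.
after link 1: o_1 = (0.0000, -5.0000, 3.0000)
after link 2: o_2 = (-5.0000, -10.0000, 3.0000)
after link 3: o_3 = (-8.0000, -11.0000, 3.0000)
after link 4: o_4 = (-12.0000, -11.0000, 3.0000)
after link 5: o_5 = (-9.0000, -13.0000, 6.4641)
after link 6: o_6 = (-9.0000, -15.8660, 9.4282)

-9.000 -15.866 9.428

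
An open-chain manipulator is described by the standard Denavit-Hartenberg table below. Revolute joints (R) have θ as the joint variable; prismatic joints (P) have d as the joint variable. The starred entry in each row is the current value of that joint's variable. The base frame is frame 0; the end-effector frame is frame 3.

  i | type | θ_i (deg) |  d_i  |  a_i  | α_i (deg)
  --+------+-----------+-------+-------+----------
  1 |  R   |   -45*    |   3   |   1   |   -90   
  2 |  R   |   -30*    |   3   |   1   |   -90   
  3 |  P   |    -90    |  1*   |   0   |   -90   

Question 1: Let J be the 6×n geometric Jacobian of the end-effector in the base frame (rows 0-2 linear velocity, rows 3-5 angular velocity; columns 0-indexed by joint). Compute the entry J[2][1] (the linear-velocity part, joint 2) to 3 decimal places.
-1.366

axis z_1 = (0.7071,0.7071,0.0000); lever o_n−o_1 = (3.0872,1.1554,-0.3660)
cross product → J_v[:, 1] = (-0.2588,0.2588,-1.3660)
J_ω[:, 1] = z_1
entry J[2][1] = -1.3660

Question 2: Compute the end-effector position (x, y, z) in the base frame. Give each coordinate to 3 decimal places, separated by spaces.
after link 1: o_1 = (0.7071, -0.7071, 3.0000)
after link 2: o_2 = (3.4408, 0.8018, 3.5000)
after link 3: o_3 = (3.7944, 0.4483, 2.6340)

3.794 0.448 2.634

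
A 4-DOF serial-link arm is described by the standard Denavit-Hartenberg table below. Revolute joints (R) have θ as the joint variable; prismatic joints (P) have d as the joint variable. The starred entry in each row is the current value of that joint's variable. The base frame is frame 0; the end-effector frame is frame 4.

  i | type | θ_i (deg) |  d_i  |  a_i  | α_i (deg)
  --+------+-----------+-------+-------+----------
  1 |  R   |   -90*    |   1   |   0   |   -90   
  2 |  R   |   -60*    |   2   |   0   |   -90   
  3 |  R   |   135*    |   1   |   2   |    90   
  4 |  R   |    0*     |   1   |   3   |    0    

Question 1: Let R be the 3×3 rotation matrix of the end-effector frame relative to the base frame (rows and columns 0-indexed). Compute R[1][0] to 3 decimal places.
End-effector x-axis (col 0 of R) = (-0.7071,0.3536,-0.6124)
R[1][0] = 0.3536

0.354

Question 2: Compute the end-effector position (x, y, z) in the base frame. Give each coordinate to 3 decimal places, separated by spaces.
-2.243 0.548 -1.949

after link 1: o_1 = (0.0000, 0.0000, 1.0000)
after link 2: o_2 = (2.0000, 0.0000, 1.0000)
after link 3: o_3 = (0.5858, -0.1589, -0.7247)
after link 4: o_4 = (-2.2426, 0.5482, -1.9495)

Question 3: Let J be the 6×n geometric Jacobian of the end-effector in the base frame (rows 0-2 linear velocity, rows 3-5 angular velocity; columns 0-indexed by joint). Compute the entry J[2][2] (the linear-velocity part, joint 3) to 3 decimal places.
-3.674

axis z_2 = (0.0000,-0.8660,-0.5000); lever o_n−o_2 = (-4.2426,0.5482,-2.9495)
cross product → J_v[:, 2] = (2.8284,2.1213,-3.6742)
J_ω[:, 2] = z_2
entry J[2][2] = -3.6742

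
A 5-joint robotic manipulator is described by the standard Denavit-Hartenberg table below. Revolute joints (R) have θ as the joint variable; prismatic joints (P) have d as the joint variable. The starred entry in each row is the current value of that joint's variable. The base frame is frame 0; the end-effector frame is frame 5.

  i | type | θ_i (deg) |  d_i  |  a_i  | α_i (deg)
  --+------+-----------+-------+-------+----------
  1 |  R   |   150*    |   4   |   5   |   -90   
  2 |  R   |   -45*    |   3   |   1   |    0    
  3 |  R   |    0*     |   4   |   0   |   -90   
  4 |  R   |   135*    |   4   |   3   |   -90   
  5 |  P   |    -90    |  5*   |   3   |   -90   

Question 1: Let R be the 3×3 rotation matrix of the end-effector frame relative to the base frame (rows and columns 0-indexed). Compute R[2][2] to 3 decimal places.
End-effector z-axis (col 2 of R) = (0.7866,0.3624,-0.5000)
R[2][2] = -0.5000

-0.500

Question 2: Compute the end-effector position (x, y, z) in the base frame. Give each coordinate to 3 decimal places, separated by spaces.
after link 1: o_1 = (-4.3301, 2.5000, 4.0000)
after link 2: o_2 = (-6.4425, 0.2555, 4.7071)
after link 3: o_3 = (-8.4425, -3.2086, 4.7071)
after link 4: o_4 = (-8.5323, -0.7073, 0.3787)
after link 5: o_5 = (-9.9721, -3.9585, -4.2426)

-9.972 -3.958 -4.243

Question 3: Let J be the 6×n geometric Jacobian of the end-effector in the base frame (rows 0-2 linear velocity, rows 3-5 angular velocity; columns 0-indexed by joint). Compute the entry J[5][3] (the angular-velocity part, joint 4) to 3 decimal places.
axis z_3 = (-0.6124,0.3536,-0.7071); lever o_n−o_3 = (-1.5296,-0.7499,-8.9497)
cross product → J_v[:, 3] = (-3.6945,-4.3990,1.0000)
J_ω[:, 3] = z_3
entry J[5][3] = -0.7071

-0.707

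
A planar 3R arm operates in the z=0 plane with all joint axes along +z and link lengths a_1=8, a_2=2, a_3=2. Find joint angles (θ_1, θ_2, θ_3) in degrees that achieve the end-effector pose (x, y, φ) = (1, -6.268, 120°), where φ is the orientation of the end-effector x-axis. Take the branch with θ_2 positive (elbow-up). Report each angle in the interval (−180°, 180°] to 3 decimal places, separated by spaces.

-90.000 89.999 120.001

wrist centre = target − a_3·(cos φ, sin φ) = (2.0000, -8.0001)
cos θ_2 = (68.0008−8²−2²)/(2·8·2) = 0.0000; θ_2 = 89.9985° (elbow-up)
β = atan2(-8.0001,2.0000) = -75.9638°; ψ = atan2(2.0000,8.0001) = 14.0362°
θ_1 = β − ψ = -90.0000°
θ_3 = φ − θ_1 − θ_2 = 120.0015° (wrapped to (-180°,180°])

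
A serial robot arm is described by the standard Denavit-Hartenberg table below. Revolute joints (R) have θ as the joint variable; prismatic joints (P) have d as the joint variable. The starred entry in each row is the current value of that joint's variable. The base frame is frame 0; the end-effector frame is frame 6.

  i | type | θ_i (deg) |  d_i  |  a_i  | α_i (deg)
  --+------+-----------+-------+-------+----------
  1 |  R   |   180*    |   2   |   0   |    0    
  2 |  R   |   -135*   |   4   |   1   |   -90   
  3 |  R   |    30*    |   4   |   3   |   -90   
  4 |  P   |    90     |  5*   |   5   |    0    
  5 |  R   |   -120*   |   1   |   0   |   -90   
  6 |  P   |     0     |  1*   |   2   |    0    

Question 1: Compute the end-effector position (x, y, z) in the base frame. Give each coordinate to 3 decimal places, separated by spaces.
after link 1: o_1 = (0.0000, 0.0000, 2.0000)
after link 2: o_2 = (0.7071, 0.7071, 6.0000)
after link 3: o_3 = (-0.2842, 5.3727, 4.5000)
after link 4: o_4 = (1.4836, 0.0694, 0.1699)
after link 5: o_5 = (1.1300, -0.2842, -0.6962)
after link 6: o_6 = (2.4021, 1.1774, -1.8122)

2.402 1.177 -1.812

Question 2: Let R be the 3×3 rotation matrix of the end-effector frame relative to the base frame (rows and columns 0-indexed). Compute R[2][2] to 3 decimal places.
End-effector z-axis (col 2 of R) = (0.9186,-0.3062,-0.2500)
R[2][2] = -0.2500

-0.250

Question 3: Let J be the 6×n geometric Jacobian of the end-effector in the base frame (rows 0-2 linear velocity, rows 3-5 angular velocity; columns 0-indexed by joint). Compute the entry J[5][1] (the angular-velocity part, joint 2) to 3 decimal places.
1.000

axis z_1 = (0.0000,0.0000,1.0000); lever o_n−o_1 = (2.4021,1.1774,-3.8122)
cross product → J_v[:, 1] = (-1.1774,2.4021,0.0000)
J_ω[:, 1] = z_1
entry J[5][1] = 1.0000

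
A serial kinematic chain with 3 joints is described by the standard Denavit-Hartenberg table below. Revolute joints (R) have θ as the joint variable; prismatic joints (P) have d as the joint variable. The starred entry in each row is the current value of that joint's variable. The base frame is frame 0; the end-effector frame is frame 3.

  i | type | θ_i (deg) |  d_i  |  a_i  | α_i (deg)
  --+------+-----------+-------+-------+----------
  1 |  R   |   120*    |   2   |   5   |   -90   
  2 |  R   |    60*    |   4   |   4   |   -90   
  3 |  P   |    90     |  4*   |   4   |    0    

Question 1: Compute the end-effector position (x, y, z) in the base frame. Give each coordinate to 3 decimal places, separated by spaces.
-1.768 3.062 -3.464

after link 1: o_1 = (-2.5000, 4.3301, 2.0000)
after link 2: o_2 = (-6.9641, 4.0622, -1.4641)
after link 3: o_3 = (-1.7679, 3.0622, -3.4641)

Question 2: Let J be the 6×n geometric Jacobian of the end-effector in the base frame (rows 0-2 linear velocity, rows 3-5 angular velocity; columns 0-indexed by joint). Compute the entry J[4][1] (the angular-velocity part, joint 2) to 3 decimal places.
-0.500

axis z_1 = (-0.8660,-0.5000,0.0000); lever o_n−o_1 = (0.7321,-1.2679,-5.4641)
cross product → J_v[:, 1] = (2.7321,-4.7321,1.4641)
J_ω[:, 1] = z_1
entry J[4][1] = -0.5000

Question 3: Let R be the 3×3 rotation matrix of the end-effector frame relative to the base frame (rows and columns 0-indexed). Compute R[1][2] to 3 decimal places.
-0.750

End-effector z-axis (col 2 of R) = (0.4330,-0.7500,-0.5000)
R[1][2] = -0.7500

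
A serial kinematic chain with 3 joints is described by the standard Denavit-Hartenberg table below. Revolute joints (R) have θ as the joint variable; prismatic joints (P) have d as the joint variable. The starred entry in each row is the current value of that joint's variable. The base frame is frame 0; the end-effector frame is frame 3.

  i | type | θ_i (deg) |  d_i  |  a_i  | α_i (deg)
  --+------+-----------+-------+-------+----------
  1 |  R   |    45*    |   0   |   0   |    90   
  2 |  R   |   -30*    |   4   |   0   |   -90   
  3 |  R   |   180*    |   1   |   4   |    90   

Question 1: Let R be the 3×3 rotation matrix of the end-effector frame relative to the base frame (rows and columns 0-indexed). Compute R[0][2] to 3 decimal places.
-0.707

End-effector z-axis (col 2 of R) = (-0.7071,0.7071,-0.0000)
R[0][2] = -0.7071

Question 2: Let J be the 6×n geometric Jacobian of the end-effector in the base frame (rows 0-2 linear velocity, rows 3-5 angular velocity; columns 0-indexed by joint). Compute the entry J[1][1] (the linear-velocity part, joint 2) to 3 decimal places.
axis z_1 = (0.7071,-0.7071,0.0000); lever o_n−o_1 = (0.7325,-4.9244,2.8660)
cross product → J_v[:, 1] = (-2.0266,-2.0266,-2.9641)
J_ω[:, 1] = z_1
entry J[1][1] = -2.0266

-2.027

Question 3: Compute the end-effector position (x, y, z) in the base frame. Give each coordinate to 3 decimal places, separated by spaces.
0.732 -4.924 2.866

after link 1: o_1 = (0.0000, 0.0000, 0.0000)
after link 2: o_2 = (2.8284, -2.8284, 0.0000)
after link 3: o_3 = (0.7325, -4.9244, 2.8660)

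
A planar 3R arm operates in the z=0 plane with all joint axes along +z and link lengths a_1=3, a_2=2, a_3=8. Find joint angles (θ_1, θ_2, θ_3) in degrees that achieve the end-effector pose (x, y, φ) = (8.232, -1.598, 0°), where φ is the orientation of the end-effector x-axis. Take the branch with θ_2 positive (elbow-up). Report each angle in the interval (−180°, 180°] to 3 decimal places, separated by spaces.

-120.000 150.003 -30.002

wrist centre = target − a_3·(cos φ, sin φ) = (0.2320, -1.5980)
cos θ_2 = (2.6074−3²−2²)/(2·3·2) = -0.8660; θ_2 = 150.0026° (elbow-up)
β = atan2(-1.5980,0.2320) = -81.7394°; ψ = atan2(0.9999,1.2679) = 38.2608°
θ_1 = β − ψ = -120.0002°
θ_3 = φ − θ_1 − θ_2 = -30.0023° (wrapped to (-180°,180°])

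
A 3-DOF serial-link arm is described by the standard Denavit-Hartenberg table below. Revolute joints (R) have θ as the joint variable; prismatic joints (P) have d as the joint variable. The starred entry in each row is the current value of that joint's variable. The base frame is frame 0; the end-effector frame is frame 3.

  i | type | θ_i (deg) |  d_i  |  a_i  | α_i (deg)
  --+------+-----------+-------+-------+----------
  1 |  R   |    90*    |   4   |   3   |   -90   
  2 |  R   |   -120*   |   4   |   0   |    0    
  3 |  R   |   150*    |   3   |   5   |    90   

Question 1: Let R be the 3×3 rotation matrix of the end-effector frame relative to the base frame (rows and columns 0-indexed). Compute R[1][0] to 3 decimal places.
0.866

End-effector x-axis (col 0 of R) = (0.0000,0.8660,-0.5000)
R[1][0] = 0.8660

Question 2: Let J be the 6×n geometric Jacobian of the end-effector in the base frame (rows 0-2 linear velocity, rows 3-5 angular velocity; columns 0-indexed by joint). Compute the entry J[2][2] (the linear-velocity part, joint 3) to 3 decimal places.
-4.330

axis z_2 = (-1.0000,0.0000,0.0000); lever o_n−o_2 = (-3.0000,4.3301,-2.5000)
cross product → J_v[:, 2] = (-0.0000,-2.5000,-4.3301)
J_ω[:, 2] = z_2
entry J[2][2] = -4.3301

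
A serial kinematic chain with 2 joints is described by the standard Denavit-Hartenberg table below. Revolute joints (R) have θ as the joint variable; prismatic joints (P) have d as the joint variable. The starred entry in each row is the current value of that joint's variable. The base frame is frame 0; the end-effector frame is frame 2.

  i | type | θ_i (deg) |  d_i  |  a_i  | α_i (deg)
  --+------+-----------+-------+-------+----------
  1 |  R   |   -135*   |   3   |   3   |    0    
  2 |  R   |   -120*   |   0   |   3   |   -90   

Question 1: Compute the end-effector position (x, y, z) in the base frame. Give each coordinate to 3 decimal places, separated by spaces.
after link 1: o_1 = (-2.1213, -2.1213, 3.0000)
after link 2: o_2 = (-2.8978, 0.7765, 3.0000)

-2.898 0.776 3.000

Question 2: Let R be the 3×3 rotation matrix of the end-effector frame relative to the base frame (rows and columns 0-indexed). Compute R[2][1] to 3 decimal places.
-1.000

End-effector y-axis (col 1 of R) = (-0.0000,-0.0000,-1.0000)
R[2][1] = -1.0000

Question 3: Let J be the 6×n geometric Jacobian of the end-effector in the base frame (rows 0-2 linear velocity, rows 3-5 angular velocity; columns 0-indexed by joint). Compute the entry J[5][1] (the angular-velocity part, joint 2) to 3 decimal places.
axis z_1 = (0.0000,0.0000,1.0000); lever o_n−o_1 = (-0.7765,2.8978,0.0000)
cross product → J_v[:, 1] = (-2.8978,-0.7765,0.0000)
J_ω[:, 1] = z_1
entry J[5][1] = 1.0000

1.000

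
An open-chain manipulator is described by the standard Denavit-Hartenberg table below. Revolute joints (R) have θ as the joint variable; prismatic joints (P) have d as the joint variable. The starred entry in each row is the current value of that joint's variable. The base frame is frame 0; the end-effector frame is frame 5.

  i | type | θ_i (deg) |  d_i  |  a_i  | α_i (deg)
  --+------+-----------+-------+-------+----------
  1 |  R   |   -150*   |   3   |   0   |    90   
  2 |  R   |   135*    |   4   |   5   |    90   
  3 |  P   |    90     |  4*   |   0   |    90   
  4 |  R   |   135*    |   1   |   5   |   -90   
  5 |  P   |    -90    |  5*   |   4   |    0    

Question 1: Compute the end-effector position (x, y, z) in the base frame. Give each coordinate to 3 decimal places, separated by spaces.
after link 1: o_1 = (0.0000, 0.0000, 3.0000)
after link 2: o_2 = (1.0619, 5.2319, 6.5355)
after link 3: o_3 = (-1.3876, 3.8177, 9.3640)
after link 4: o_4 = (-1.1726, -0.1407, 12.5711)
after link 5: o_5 = (5.2098, -0.5383, 12.8995)

5.210 -0.538 12.899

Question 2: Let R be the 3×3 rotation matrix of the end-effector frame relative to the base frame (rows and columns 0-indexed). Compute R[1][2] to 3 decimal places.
End-effector z-axis (col 2 of R) = (0.7866,-0.3624,-0.5000)
R[1][2] = -0.3624

-0.362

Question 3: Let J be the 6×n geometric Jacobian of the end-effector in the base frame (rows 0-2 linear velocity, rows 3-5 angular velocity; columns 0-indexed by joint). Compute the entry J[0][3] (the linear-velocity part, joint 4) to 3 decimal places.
axis z_3 = (0.6124,0.3536,0.7071); lever o_n−o_3 = (6.5974,-4.3560,3.5355)
cross product → J_v[:, 3] = (4.3301,2.5000,-5.0000)
J_ω[:, 3] = z_3
entry J[0][3] = 4.3301

4.330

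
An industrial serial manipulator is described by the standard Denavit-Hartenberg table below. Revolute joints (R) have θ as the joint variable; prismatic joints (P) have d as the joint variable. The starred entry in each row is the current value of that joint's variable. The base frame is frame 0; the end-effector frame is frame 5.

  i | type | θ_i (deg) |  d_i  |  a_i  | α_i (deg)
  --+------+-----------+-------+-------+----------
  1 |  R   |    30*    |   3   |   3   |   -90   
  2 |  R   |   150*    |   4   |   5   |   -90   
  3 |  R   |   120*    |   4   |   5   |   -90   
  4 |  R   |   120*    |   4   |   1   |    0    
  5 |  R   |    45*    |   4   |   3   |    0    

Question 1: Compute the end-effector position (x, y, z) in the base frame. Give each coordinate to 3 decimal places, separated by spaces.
0.318 7.819 6.406

after link 1: o_1 = (2.5981, 1.5000, 3.0000)
after link 2: o_2 = (-3.1519, 2.7990, 0.5000)
after link 3: o_3 = (-0.8439, -0.8684, 5.2141)
after link 4: o_4 = (0.7252, 2.8469, 6.0712)
after link 5: o_5 = (0.3180, 7.8190, 6.4063)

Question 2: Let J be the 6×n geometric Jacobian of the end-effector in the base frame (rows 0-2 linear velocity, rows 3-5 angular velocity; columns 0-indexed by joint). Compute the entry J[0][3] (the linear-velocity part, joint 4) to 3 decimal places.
-2.798

axis z_3 = (0.3995,0.8080,0.4330); lever o_n−o_3 = (1.1619,8.6874,1.1922)
cross product → J_v[:, 3] = (-2.7984,0.0268,2.5319)
J_ω[:, 3] = z_3
entry J[0][3] = -2.7984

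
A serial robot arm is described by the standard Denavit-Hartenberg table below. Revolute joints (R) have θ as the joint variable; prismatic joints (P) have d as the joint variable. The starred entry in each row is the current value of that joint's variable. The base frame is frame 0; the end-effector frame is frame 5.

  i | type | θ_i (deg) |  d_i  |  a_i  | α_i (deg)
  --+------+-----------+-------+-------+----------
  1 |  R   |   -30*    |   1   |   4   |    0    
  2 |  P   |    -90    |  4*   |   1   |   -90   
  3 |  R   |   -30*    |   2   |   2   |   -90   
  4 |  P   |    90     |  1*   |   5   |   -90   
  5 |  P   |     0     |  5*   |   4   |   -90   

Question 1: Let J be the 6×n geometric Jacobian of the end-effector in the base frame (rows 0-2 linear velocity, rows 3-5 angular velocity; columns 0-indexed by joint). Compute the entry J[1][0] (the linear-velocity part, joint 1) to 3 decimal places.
axis z_0 = ẑ; lever o_n−o_0 = (-2.0490,2.4510,2.6340)
cross product → J_v[:, 0] = (-2.4510,-2.0490,0.0000)
J_ω[:, 0] = z_0
entry J[1][0] = -2.0490

-2.049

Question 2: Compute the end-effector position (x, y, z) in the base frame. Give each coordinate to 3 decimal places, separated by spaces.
-2.049 2.451 2.634

after link 1: o_1 = (3.4641, -2.0000, 1.0000)
after link 2: o_2 = (2.9641, -2.8660, 5.0000)
after link 3: o_3 = (3.8301, -5.3660, 6.0000)
after link 4: o_4 = (-0.7500, -3.2990, 5.1340)
after link 5: o_5 = (-2.0490, 2.4510, 2.6340)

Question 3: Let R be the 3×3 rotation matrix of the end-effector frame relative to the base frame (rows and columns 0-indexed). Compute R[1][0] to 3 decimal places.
End-effector x-axis (col 0 of R) = (-0.8660,0.5000,-0.0000)
R[1][0] = 0.5000

0.500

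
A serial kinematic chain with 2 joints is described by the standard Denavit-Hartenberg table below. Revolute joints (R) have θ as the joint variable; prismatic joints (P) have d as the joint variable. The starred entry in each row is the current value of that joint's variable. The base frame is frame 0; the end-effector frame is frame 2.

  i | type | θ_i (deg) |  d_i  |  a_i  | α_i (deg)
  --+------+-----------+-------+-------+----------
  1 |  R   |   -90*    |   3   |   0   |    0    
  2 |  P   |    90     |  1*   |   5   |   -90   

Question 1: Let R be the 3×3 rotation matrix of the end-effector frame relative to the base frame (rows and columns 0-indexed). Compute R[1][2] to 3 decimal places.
1.000

End-effector z-axis (col 2 of R) = (0.0000,1.0000,0.0000)
R[1][2] = 1.0000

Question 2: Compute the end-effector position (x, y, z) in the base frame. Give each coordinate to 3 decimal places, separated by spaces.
5.000 0.000 4.000

after link 1: o_1 = (0.0000, 0.0000, 3.0000)
after link 2: o_2 = (5.0000, 0.0000, 4.0000)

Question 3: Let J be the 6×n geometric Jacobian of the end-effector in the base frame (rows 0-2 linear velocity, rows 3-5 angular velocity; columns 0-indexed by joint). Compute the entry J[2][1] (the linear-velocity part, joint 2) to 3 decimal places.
1.000

prismatic axis z_1 = (0.0000,0.0000,1.0000)
J_v[:, 1] = z_1; J_ω[:, 1] = (0,0,0)
entry J[2][1] = 1.0000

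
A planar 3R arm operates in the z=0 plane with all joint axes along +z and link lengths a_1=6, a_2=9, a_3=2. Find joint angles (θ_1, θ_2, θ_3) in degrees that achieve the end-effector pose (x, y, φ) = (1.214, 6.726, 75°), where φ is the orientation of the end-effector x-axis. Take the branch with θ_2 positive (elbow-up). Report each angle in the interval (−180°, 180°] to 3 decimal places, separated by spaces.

-30.003 150.001 -44.997

wrist centre = target − a_3·(cos φ, sin φ) = (0.6964, 4.7941)
cos θ_2 = (23.4688−6²−9²)/(2·6·9) = -0.8660; θ_2 = 150.0005° (elbow-up)
β = atan2(4.7941,0.6964) = 81.7354°; ψ = atan2(4.4999,-1.7943) = 111.7388°
θ_1 = β − ψ = -30.0033°
θ_3 = φ − θ_1 − θ_2 = -44.9972° (wrapped to (-180°,180°])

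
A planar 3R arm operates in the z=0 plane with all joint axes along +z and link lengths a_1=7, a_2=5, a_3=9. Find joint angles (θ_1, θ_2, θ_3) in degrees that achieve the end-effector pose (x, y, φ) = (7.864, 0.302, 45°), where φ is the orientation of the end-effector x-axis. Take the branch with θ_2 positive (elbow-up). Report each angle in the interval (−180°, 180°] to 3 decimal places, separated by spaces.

wrist centre = target − a_3·(cos φ, sin φ) = (1.5000, -6.0620)
cos θ_2 = (38.9975−7²−5²)/(2·7·5) = -0.5000; θ_2 = 120.0024° (elbow-up)
β = atan2(-6.0620,1.5000) = -76.1013°; ψ = atan2(4.3300,4.4998) = 43.8983°
θ_1 = β − ψ = -119.9996°
θ_3 = φ − θ_1 − θ_2 = 44.9973° (wrapped to (-180°,180°])

-120.000 120.002 44.997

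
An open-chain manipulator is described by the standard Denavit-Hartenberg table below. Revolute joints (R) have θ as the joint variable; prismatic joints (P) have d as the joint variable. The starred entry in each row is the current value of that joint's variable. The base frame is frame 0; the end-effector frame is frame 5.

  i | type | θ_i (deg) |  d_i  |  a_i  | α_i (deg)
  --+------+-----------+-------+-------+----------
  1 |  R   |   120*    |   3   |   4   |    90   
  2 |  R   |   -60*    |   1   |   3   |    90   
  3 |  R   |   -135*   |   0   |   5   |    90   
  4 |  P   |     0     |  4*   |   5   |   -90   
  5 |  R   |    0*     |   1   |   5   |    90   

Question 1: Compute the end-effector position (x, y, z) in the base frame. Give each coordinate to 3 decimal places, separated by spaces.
-4.828 -5.193 11.537

after link 1: o_1 = (-2.0000, 3.4641, 3.0000)
after link 2: o_2 = (-1.8840, 5.2631, 0.4019)
after link 3: o_3 = (-4.0620, 1.9644, 3.4638)
after link 4: o_4 = (-3.0833, -1.1448, 8.9751)
after link 5: o_5 = (-4.8283, -5.1935, 11.5370)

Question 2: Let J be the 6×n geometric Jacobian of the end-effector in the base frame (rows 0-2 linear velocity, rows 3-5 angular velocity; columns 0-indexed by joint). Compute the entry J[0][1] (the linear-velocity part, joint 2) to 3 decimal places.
4.269

axis z_1 = (0.8660,0.5000,0.0000); lever o_n−o_1 = (-2.8283,-8.6576,8.5370)
cross product → J_v[:, 1] = (4.2685,-7.3933,-6.0835)
J_ω[:, 1] = z_1
entry J[0][1] = 4.2685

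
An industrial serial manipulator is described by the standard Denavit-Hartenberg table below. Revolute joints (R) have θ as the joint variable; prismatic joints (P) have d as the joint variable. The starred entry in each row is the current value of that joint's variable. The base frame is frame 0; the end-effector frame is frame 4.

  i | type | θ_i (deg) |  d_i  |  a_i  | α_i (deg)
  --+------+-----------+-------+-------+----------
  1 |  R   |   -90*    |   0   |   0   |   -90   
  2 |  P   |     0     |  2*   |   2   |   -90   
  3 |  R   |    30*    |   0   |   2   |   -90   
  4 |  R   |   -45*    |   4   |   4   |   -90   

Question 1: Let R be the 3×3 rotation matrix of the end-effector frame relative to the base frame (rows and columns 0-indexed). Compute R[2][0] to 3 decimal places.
-0.707

End-effector x-axis (col 0 of R) = (-0.3536,-0.6124,-0.7071)
R[2][0] = -0.7071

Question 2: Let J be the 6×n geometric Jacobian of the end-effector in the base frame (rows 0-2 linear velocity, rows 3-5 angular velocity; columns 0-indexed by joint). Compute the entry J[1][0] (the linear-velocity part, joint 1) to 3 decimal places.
axis z_0 = ẑ; lever o_n−o_0 = (-3.8783,-4.1815,-2.8284)
cross product → J_v[:, 0] = (4.1815,-3.8783,0.0000)
J_ω[:, 0] = z_0
entry J[1][0] = -3.8783

-3.878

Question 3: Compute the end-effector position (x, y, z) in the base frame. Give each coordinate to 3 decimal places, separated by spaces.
after link 1: o_1 = (0.0000, 0.0000, 0.0000)
after link 2: o_2 = (2.0000, -2.0000, 0.0000)
after link 3: o_3 = (1.0000, -3.7321, 0.0000)
after link 4: o_4 = (-3.8783, -4.1815, -2.8284)

-3.878 -4.182 -2.828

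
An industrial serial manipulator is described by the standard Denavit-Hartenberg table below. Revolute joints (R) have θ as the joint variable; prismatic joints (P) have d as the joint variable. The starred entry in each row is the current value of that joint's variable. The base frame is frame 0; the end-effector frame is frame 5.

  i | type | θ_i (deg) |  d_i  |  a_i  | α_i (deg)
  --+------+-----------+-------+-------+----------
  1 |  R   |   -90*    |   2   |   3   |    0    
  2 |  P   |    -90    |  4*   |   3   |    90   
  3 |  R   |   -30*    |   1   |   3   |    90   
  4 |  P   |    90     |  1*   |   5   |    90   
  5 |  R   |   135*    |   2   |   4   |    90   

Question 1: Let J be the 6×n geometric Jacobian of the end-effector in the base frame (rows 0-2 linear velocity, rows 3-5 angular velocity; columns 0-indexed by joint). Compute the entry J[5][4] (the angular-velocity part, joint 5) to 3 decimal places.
axis z_4 = (-0.8660,-0.0000,-0.5000); lever o_n−o_4 = (-0.3178,-2.8284,-3.4495)
cross product → J_v[:, 4] = (-1.4142,-2.8284,2.4495)
J_ω[:, 4] = z_4
entry J[5][4] = -0.5000

-0.500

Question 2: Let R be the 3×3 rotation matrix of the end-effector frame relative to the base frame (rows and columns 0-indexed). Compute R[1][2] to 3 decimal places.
0.707

End-effector z-axis (col 2 of R) = (0.3536,0.7071,-0.6124)
R[1][2] = 0.7071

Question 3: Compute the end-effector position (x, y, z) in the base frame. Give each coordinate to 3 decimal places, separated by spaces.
-5.416 0.172 0.184

after link 1: o_1 = (0.0000, -3.0000, 2.0000)
after link 2: o_2 = (-3.0000, -3.0000, 6.0000)
after link 3: o_3 = (-5.5981, -2.0000, 4.5000)
after link 4: o_4 = (-5.0981, 3.0000, 3.6340)
after link 5: o_5 = (-5.4159, 0.1716, 0.1845)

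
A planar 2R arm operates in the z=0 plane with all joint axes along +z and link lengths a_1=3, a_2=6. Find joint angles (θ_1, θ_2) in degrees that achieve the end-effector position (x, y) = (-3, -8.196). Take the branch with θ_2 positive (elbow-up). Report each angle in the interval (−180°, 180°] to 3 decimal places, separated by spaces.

-130.214 30.008

cos θ_2 = (76.1744−3²−6²)/(2·3·6) = 0.8660; θ_2 = 30.0080° (elbow-up)
β = atan2(-8.1960,-3.0000) = -110.1043°; ψ = atan2(3.0007,8.1957) = 20.1093°
θ_1 = β − ψ = -130.2135°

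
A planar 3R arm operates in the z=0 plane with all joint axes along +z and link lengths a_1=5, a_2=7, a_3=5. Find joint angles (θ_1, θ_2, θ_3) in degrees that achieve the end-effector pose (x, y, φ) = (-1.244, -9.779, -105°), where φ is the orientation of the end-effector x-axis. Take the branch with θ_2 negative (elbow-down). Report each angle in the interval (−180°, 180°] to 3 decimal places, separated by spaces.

wrist centre = target − a_3·(cos φ, sin φ) = (0.0501, -4.9494)
cos θ_2 = (24.4988−5²−7²)/(2·5·7) = -0.7072; θ_2 = -135.0043° (elbow-down)
β = atan2(-4.9494,0.0501) = -89.4201°; ψ = atan2(-4.9494,0.0499) = -89.4226°
θ_1 = β − ψ = 0.0025°
θ_3 = φ − θ_1 − θ_2 = 30.0018° (wrapped to (-180°,180°])

0.003 -135.004 30.002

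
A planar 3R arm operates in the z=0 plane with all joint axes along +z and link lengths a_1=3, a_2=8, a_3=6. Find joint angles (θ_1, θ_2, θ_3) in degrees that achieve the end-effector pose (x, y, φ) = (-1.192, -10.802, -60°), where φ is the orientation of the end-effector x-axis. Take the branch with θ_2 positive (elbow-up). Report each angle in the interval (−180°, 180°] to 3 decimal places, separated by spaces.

wrist centre = target − a_3·(cos φ, sin φ) = (-4.1920, -5.6058)
cos θ_2 = (48.9984−3²−8²)/(2·3·8) = -0.5000; θ_2 = 120.0022° (elbow-up)
β = atan2(-5.6058,-4.1920) = -126.7888°; ψ = atan2(6.9280,-1.0003) = 98.2156°
θ_1 = β − ψ = -225.0044°
θ_3 = φ − θ_1 − θ_2 = 45.0021° (wrapped to (-180°,180°])

134.996 120.002 45.002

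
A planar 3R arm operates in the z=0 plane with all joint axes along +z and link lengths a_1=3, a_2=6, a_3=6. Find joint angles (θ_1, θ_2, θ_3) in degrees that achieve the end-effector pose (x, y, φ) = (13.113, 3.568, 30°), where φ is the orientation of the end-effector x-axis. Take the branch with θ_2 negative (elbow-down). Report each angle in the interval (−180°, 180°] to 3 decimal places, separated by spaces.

44.998 -60.002 45.003

wrist centre = target − a_3·(cos φ, sin φ) = (7.9168, 0.5680)
cos θ_2 = (62.9991−3²−6²)/(2·3·6) = 0.5000; θ_2 = -60.0017° (elbow-down)
β = atan2(0.5680,7.9168) = 4.1037°; ψ = atan2(-5.1962,5.9998) = -40.8946°
θ_1 = β − ψ = 44.9983°
θ_3 = φ − θ_1 − θ_2 = 45.0034° (wrapped to (-180°,180°])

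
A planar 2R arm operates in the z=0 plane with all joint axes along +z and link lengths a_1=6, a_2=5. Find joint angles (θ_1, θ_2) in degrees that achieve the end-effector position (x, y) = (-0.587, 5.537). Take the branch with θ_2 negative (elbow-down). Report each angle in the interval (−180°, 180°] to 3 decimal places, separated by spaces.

147.102 -119.997

cos θ_2 = (31.0029−6²−5²)/(2·6·5) = -0.5000; θ_2 = -119.9968° (elbow-down)
β = atan2(5.5370,-0.5870) = 96.0516°; ψ = atan2(-4.3303,3.5002) = -51.0507°
θ_1 = β − ψ = 147.1022°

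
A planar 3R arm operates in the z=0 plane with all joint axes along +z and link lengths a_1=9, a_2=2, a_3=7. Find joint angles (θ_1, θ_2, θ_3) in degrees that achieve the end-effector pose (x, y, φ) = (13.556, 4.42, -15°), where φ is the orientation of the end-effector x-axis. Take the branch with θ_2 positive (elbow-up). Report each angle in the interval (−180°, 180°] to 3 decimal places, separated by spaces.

29.997 90.000 -134.997

wrist centre = target − a_3·(cos φ, sin φ) = (6.7945, 6.2317)
cos θ_2 = (85.0000−9²−2²)/(2·9·2) = -0.0000; θ_2 = 90.0000° (elbow-up)
β = atan2(6.2317,6.7945) = 42.5261°; ψ = atan2(2.0000,9.0000) = 12.5288°
θ_1 = β − ψ = 29.9973°
θ_3 = φ − θ_1 − θ_2 = -134.9973° (wrapped to (-180°,180°])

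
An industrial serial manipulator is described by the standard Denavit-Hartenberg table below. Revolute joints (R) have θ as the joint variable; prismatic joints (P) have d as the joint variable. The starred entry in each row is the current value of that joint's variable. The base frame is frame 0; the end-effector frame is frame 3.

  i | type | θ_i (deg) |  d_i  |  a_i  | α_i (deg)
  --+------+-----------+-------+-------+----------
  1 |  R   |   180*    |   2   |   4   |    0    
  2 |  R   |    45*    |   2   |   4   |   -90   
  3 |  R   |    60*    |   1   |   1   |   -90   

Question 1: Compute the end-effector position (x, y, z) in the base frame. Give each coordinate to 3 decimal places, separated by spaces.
-6.475 -3.889 3.134

after link 1: o_1 = (-4.0000, 0.0000, 2.0000)
after link 2: o_2 = (-6.8284, -2.8284, 4.0000)
after link 3: o_3 = (-6.4749, -3.8891, 3.1340)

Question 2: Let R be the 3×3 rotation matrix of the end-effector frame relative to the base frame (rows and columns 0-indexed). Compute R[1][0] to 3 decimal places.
End-effector x-axis (col 0 of R) = (-0.3536,-0.3536,-0.8660)
R[1][0] = -0.3536

-0.354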